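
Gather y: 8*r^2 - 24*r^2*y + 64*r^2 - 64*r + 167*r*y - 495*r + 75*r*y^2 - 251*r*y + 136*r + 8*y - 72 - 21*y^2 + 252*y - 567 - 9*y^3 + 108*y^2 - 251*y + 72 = 72*r^2 - 423*r - 9*y^3 + y^2*(75*r + 87) + y*(-24*r^2 - 84*r + 9) - 567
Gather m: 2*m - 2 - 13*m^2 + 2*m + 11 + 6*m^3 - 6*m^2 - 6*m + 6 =6*m^3 - 19*m^2 - 2*m + 15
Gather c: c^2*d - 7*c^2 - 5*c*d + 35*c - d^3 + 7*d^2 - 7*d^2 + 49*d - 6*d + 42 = c^2*(d - 7) + c*(35 - 5*d) - d^3 + 43*d + 42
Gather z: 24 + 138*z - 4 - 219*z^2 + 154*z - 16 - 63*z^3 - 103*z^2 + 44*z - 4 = -63*z^3 - 322*z^2 + 336*z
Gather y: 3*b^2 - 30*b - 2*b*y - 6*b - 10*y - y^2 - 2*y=3*b^2 - 36*b - y^2 + y*(-2*b - 12)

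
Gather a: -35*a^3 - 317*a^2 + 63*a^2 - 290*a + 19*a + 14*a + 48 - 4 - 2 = -35*a^3 - 254*a^2 - 257*a + 42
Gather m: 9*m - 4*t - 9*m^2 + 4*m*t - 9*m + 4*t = -9*m^2 + 4*m*t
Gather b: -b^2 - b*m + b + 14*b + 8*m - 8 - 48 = -b^2 + b*(15 - m) + 8*m - 56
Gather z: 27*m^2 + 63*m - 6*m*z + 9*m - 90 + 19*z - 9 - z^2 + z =27*m^2 + 72*m - z^2 + z*(20 - 6*m) - 99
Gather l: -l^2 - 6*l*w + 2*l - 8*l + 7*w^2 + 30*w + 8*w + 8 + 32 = -l^2 + l*(-6*w - 6) + 7*w^2 + 38*w + 40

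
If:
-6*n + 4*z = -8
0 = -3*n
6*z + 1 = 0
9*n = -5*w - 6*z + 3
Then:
No Solution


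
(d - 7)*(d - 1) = d^2 - 8*d + 7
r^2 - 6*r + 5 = (r - 5)*(r - 1)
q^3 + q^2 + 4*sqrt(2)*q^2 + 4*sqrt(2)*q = q*(q + 1)*(q + 4*sqrt(2))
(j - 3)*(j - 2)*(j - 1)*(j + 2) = j^4 - 4*j^3 - j^2 + 16*j - 12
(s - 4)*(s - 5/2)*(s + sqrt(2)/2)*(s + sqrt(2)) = s^4 - 13*s^3/2 + 3*sqrt(2)*s^3/2 - 39*sqrt(2)*s^2/4 + 11*s^2 - 13*s/2 + 15*sqrt(2)*s + 10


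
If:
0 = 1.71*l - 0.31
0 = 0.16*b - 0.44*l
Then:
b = 0.50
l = 0.18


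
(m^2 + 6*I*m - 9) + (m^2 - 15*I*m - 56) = 2*m^2 - 9*I*m - 65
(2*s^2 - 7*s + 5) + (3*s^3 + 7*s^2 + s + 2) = 3*s^3 + 9*s^2 - 6*s + 7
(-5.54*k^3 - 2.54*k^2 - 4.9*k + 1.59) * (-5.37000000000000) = 29.7498*k^3 + 13.6398*k^2 + 26.313*k - 8.5383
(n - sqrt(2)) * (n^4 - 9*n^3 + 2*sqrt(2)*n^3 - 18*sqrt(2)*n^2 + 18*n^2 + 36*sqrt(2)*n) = n^5 - 9*n^4 + sqrt(2)*n^4 - 9*sqrt(2)*n^3 + 14*n^3 + 18*sqrt(2)*n^2 + 36*n^2 - 72*n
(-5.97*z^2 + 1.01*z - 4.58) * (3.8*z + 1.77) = -22.686*z^3 - 6.7289*z^2 - 15.6163*z - 8.1066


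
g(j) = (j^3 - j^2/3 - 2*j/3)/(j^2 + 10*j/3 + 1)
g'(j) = (-2*j - 10/3)*(j^3 - j^2/3 - 2*j/3)/(j^2 + 10*j/3 + 1)^2 + (3*j^2 - 2*j/3 - 2/3)/(j^2 + 10*j/3 + 1) = (9*j^4 + 60*j^3 + 23*j^2 - 6*j - 6)/(9*j^4 + 60*j^3 + 118*j^2 + 60*j + 9)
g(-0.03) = 0.02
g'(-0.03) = -0.79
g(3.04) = 1.13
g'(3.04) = 0.71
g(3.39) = 1.38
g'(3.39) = 0.74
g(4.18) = 1.99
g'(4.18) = 0.79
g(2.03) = 0.47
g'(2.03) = 0.58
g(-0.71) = 0.06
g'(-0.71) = -1.39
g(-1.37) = 1.35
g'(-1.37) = -3.00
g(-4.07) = -17.56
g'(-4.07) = -8.18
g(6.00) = 3.51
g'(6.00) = 0.87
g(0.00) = 0.00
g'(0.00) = -0.67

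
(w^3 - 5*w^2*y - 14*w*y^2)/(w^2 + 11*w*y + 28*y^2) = w*(w^2 - 5*w*y - 14*y^2)/(w^2 + 11*w*y + 28*y^2)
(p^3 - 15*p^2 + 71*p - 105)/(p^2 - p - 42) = (p^2 - 8*p + 15)/(p + 6)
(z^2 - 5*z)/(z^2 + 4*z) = (z - 5)/(z + 4)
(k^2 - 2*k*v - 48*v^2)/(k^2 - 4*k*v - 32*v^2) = (k + 6*v)/(k + 4*v)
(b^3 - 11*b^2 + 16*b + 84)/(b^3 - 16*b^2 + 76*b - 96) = (b^2 - 5*b - 14)/(b^2 - 10*b + 16)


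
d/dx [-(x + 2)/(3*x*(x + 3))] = (x^2 + 4*x + 6)/(3*x^2*(x^2 + 6*x + 9))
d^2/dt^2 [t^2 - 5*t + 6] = 2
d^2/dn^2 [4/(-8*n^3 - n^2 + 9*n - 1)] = 8*((24*n + 1)*(8*n^3 + n^2 - 9*n + 1) - (24*n^2 + 2*n - 9)^2)/(8*n^3 + n^2 - 9*n + 1)^3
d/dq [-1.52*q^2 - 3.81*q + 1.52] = -3.04*q - 3.81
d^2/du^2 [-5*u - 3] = 0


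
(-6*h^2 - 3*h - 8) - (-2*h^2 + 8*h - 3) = -4*h^2 - 11*h - 5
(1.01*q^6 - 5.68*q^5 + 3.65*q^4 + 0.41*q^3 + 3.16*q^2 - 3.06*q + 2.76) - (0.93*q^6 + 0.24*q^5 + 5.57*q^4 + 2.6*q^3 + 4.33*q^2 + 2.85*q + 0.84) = 0.08*q^6 - 5.92*q^5 - 1.92*q^4 - 2.19*q^3 - 1.17*q^2 - 5.91*q + 1.92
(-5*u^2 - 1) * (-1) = 5*u^2 + 1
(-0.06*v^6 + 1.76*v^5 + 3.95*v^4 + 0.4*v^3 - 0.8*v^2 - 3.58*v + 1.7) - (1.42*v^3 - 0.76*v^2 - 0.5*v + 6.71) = -0.06*v^6 + 1.76*v^5 + 3.95*v^4 - 1.02*v^3 - 0.04*v^2 - 3.08*v - 5.01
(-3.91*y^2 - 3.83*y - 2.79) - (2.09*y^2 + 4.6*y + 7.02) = -6.0*y^2 - 8.43*y - 9.81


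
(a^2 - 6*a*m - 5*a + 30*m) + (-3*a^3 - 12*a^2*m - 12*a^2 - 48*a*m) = -3*a^3 - 12*a^2*m - 11*a^2 - 54*a*m - 5*a + 30*m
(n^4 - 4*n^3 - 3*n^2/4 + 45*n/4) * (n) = n^5 - 4*n^4 - 3*n^3/4 + 45*n^2/4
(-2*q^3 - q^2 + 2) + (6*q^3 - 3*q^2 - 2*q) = 4*q^3 - 4*q^2 - 2*q + 2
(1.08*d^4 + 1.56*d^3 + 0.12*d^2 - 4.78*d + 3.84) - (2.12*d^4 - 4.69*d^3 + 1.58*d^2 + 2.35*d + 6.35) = -1.04*d^4 + 6.25*d^3 - 1.46*d^2 - 7.13*d - 2.51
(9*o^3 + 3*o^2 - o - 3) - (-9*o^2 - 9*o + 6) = 9*o^3 + 12*o^2 + 8*o - 9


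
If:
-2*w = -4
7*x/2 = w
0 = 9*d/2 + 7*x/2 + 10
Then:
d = -8/3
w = 2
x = 4/7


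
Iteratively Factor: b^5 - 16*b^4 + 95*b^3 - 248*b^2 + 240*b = (b)*(b^4 - 16*b^3 + 95*b^2 - 248*b + 240) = b*(b - 5)*(b^3 - 11*b^2 + 40*b - 48) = b*(b - 5)*(b - 4)*(b^2 - 7*b + 12) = b*(b - 5)*(b - 4)^2*(b - 3)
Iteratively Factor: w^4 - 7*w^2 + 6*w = (w + 3)*(w^3 - 3*w^2 + 2*w) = w*(w + 3)*(w^2 - 3*w + 2) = w*(w - 1)*(w + 3)*(w - 2)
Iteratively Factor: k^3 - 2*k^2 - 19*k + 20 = (k - 1)*(k^2 - k - 20) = (k - 1)*(k + 4)*(k - 5)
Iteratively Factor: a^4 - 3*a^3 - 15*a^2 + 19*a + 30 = (a - 2)*(a^3 - a^2 - 17*a - 15) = (a - 5)*(a - 2)*(a^2 + 4*a + 3) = (a - 5)*(a - 2)*(a + 3)*(a + 1)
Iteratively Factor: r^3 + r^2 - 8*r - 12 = (r + 2)*(r^2 - r - 6) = (r + 2)^2*(r - 3)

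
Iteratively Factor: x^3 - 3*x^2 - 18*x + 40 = (x - 5)*(x^2 + 2*x - 8) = (x - 5)*(x + 4)*(x - 2)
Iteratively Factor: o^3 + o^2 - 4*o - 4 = (o + 2)*(o^2 - o - 2) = (o + 1)*(o + 2)*(o - 2)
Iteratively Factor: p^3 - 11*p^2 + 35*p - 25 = (p - 1)*(p^2 - 10*p + 25) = (p - 5)*(p - 1)*(p - 5)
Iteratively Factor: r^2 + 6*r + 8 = (r + 4)*(r + 2)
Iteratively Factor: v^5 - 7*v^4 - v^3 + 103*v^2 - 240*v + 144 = (v - 1)*(v^4 - 6*v^3 - 7*v^2 + 96*v - 144) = (v - 3)*(v - 1)*(v^3 - 3*v^2 - 16*v + 48) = (v - 4)*(v - 3)*(v - 1)*(v^2 + v - 12) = (v - 4)*(v - 3)*(v - 1)*(v + 4)*(v - 3)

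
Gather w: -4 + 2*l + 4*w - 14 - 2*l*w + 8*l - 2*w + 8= 10*l + w*(2 - 2*l) - 10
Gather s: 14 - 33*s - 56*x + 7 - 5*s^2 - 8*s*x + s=-5*s^2 + s*(-8*x - 32) - 56*x + 21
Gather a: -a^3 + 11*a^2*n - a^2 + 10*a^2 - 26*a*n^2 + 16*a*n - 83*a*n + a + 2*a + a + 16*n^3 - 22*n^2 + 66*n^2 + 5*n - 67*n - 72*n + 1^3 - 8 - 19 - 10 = -a^3 + a^2*(11*n + 9) + a*(-26*n^2 - 67*n + 4) + 16*n^3 + 44*n^2 - 134*n - 36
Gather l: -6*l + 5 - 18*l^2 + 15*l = -18*l^2 + 9*l + 5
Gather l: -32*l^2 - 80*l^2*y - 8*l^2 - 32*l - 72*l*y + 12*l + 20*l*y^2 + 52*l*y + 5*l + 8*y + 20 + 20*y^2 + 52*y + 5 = l^2*(-80*y - 40) + l*(20*y^2 - 20*y - 15) + 20*y^2 + 60*y + 25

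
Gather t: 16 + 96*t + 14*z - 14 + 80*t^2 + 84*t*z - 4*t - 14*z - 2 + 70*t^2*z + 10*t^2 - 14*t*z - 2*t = t^2*(70*z + 90) + t*(70*z + 90)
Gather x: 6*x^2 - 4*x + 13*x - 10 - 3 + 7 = 6*x^2 + 9*x - 6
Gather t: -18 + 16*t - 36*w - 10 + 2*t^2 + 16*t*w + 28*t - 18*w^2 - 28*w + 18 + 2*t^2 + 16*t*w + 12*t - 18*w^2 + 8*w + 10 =4*t^2 + t*(32*w + 56) - 36*w^2 - 56*w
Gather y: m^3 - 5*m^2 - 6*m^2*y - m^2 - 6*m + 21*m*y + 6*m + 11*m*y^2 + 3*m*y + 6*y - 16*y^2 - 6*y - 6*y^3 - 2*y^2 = m^3 - 6*m^2 - 6*y^3 + y^2*(11*m - 18) + y*(-6*m^2 + 24*m)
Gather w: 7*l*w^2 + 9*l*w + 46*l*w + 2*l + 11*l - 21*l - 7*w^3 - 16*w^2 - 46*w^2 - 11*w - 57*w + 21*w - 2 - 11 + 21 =-8*l - 7*w^3 + w^2*(7*l - 62) + w*(55*l - 47) + 8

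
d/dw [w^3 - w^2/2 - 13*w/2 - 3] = 3*w^2 - w - 13/2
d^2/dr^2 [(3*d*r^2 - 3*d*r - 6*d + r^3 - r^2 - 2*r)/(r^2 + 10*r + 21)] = 6*(-11*d*r^3 - 69*d*r^2 + 3*d*r + 493*d + 29*r^3 + 231*r^2 + 483*r - 7)/(r^6 + 30*r^5 + 363*r^4 + 2260*r^3 + 7623*r^2 + 13230*r + 9261)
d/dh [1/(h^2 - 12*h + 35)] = 2*(6 - h)/(h^2 - 12*h + 35)^2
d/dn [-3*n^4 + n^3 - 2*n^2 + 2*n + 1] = -12*n^3 + 3*n^2 - 4*n + 2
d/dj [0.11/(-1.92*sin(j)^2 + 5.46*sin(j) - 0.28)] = (0.4224*sin(j) - 0.6006)*cos(j)/(1.92*sin(j)^2 - 5.46*sin(j) + 0.28)^2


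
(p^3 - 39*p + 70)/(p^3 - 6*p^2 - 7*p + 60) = (p^2 + 5*p - 14)/(p^2 - p - 12)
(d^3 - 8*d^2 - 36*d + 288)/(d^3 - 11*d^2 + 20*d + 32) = (d^2 - 36)/(d^2 - 3*d - 4)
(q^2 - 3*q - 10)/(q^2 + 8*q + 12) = (q - 5)/(q + 6)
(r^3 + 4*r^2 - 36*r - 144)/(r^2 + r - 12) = (r^2 - 36)/(r - 3)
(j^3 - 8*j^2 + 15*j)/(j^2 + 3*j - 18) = j*(j - 5)/(j + 6)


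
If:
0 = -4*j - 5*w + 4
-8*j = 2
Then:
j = -1/4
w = 1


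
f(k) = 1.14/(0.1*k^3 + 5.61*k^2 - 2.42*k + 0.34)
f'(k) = 1.14*(-0.3*k^2 - 11.22*k + 2.42)/(0.1*k^3 + 5.61*k^2 - 2.42*k + 0.34)^2 = (-0.342*k^2 - 12.7908*k + 2.7588)/(0.1*k^3 + 5.61*k^2 - 2.42*k + 0.34)^2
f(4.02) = 0.01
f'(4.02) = -0.01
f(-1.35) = 0.08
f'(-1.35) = 0.11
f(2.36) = 0.04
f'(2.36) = -0.04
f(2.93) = 0.03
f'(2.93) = -0.02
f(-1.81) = 0.05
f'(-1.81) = 0.05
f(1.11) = 0.24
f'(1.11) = -0.54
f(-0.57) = 0.32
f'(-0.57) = 0.80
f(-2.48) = 0.03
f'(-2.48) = 0.02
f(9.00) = 0.00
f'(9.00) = -0.00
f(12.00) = 0.00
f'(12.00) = -0.00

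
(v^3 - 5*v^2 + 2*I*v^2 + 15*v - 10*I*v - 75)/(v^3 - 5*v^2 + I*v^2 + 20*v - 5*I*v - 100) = (v - 3*I)/(v - 4*I)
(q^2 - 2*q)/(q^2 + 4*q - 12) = q/(q + 6)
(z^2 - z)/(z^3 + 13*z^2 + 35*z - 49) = z/(z^2 + 14*z + 49)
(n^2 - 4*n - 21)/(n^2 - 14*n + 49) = (n + 3)/(n - 7)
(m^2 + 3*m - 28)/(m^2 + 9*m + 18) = (m^2 + 3*m - 28)/(m^2 + 9*m + 18)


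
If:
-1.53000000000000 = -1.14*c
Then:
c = 1.34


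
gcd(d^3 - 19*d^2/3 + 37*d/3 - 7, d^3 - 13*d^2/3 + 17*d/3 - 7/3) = d^2 - 10*d/3 + 7/3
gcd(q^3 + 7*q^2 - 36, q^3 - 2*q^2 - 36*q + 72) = q^2 + 4*q - 12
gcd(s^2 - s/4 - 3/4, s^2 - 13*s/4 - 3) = s + 3/4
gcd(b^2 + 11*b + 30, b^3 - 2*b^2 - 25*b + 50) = b + 5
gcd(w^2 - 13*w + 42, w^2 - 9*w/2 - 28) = 1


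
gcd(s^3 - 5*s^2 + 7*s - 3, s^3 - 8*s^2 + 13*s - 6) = s^2 - 2*s + 1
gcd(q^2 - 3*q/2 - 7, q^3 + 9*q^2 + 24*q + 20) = q + 2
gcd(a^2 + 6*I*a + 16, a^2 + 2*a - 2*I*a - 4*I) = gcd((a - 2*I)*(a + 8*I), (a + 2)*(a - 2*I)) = a - 2*I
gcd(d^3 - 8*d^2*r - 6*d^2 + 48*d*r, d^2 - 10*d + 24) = d - 6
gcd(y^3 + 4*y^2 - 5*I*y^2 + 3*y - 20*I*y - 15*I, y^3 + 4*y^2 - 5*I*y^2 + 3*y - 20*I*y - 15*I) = y^3 + y^2*(4 - 5*I) + y*(3 - 20*I) - 15*I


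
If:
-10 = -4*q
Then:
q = 5/2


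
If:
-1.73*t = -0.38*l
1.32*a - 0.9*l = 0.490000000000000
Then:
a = 3.10406698564593*t + 0.371212121212121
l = 4.55263157894737*t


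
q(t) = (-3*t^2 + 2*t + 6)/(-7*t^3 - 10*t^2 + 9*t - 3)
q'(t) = (2 - 6*t)/(-7*t^3 - 10*t^2 + 9*t - 3) + (-3*t^2 + 2*t + 6)*(21*t^2 + 20*t - 9)/(-7*t^3 - 10*t^2 + 9*t - 3)^2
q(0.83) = -0.87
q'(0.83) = 3.46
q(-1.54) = 0.28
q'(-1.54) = -0.94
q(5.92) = 0.05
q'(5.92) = -0.00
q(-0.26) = -0.90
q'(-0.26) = -2.55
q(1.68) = -0.02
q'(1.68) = 0.19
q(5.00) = 0.05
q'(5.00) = -0.01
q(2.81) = 0.06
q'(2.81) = 0.01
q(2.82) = 0.06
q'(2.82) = 0.01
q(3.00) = 0.06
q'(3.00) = 0.01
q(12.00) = 0.03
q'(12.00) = 0.00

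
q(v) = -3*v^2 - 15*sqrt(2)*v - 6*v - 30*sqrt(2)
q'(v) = -6*v - 15*sqrt(2) - 6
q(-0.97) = -18.85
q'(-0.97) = -21.39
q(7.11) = -387.57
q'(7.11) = -69.87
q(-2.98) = 12.03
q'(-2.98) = -9.33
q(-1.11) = -15.92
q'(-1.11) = -20.55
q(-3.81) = 17.71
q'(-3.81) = -4.35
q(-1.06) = -16.95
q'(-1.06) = -20.85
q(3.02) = -151.97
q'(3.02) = -45.33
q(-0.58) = -27.65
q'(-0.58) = -23.73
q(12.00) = -800.98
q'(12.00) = -99.21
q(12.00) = -800.98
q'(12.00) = -99.21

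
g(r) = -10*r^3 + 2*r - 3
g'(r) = 2 - 30*r^2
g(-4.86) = 1135.19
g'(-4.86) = -706.59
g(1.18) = -17.07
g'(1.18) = -39.77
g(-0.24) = -3.34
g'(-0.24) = 0.27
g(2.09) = -90.11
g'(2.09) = -129.04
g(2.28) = -116.96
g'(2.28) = -153.95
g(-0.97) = 4.19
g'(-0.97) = -26.23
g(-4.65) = 993.15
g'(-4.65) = -646.68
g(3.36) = -375.61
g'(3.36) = -336.69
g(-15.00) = 33717.00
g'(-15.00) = -6748.00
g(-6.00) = 2145.00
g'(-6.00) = -1078.00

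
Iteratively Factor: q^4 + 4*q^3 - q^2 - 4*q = (q)*(q^3 + 4*q^2 - q - 4) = q*(q + 4)*(q^2 - 1) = q*(q - 1)*(q + 4)*(q + 1)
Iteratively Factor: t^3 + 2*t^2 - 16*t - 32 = (t + 4)*(t^2 - 2*t - 8) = (t + 2)*(t + 4)*(t - 4)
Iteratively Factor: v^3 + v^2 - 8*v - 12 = (v - 3)*(v^2 + 4*v + 4) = (v - 3)*(v + 2)*(v + 2)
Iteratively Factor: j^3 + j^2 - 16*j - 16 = (j - 4)*(j^2 + 5*j + 4) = (j - 4)*(j + 1)*(j + 4)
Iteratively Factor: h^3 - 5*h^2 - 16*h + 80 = (h - 4)*(h^2 - h - 20) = (h - 5)*(h - 4)*(h + 4)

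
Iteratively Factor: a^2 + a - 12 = (a - 3)*(a + 4)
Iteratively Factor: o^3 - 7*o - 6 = (o + 2)*(o^2 - 2*o - 3) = (o - 3)*(o + 2)*(o + 1)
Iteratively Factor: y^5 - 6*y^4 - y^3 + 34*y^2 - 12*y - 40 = (y - 2)*(y^4 - 4*y^3 - 9*y^2 + 16*y + 20) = (y - 2)*(y + 2)*(y^3 - 6*y^2 + 3*y + 10) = (y - 2)*(y + 1)*(y + 2)*(y^2 - 7*y + 10) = (y - 5)*(y - 2)*(y + 1)*(y + 2)*(y - 2)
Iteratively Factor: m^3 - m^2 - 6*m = (m + 2)*(m^2 - 3*m) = m*(m + 2)*(m - 3)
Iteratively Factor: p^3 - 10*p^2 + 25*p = (p - 5)*(p^2 - 5*p) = p*(p - 5)*(p - 5)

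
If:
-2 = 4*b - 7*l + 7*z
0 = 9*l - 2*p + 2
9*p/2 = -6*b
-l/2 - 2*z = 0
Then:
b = -213/356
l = -4/89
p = 71/89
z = 1/89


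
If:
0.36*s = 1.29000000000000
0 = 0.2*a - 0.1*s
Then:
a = 1.79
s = 3.58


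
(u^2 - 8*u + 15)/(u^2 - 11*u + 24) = (u - 5)/(u - 8)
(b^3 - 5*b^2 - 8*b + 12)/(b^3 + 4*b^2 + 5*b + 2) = (b^2 - 7*b + 6)/(b^2 + 2*b + 1)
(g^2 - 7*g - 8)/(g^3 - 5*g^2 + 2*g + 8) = (g - 8)/(g^2 - 6*g + 8)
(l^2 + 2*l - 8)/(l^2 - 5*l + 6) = (l + 4)/(l - 3)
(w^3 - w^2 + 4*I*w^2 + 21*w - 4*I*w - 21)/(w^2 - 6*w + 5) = (w^2 + 4*I*w + 21)/(w - 5)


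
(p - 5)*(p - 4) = p^2 - 9*p + 20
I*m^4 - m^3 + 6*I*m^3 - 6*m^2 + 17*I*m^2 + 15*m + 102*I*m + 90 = (m + 6)*(m - 3*I)*(m + 5*I)*(I*m + 1)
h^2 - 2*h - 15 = (h - 5)*(h + 3)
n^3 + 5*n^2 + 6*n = n*(n + 2)*(n + 3)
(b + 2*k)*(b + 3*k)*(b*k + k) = b^3*k + 5*b^2*k^2 + b^2*k + 6*b*k^3 + 5*b*k^2 + 6*k^3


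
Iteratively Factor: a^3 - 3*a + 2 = (a - 1)*(a^2 + a - 2) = (a - 1)*(a + 2)*(a - 1)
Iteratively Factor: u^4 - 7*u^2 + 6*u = (u + 3)*(u^3 - 3*u^2 + 2*u) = (u - 1)*(u + 3)*(u^2 - 2*u) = (u - 2)*(u - 1)*(u + 3)*(u)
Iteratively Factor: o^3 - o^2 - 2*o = (o)*(o^2 - o - 2) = o*(o - 2)*(o + 1)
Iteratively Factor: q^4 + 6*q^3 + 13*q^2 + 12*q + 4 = (q + 2)*(q^3 + 4*q^2 + 5*q + 2) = (q + 1)*(q + 2)*(q^2 + 3*q + 2) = (q + 1)*(q + 2)^2*(q + 1)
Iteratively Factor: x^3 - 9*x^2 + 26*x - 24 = (x - 3)*(x^2 - 6*x + 8) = (x - 4)*(x - 3)*(x - 2)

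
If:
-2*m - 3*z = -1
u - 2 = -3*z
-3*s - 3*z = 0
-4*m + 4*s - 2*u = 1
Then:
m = -13/16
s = -7/8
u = -5/8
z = 7/8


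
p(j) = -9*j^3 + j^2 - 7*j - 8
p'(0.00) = -7.00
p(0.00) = -8.00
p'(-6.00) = -991.00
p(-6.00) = 2014.00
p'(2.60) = -184.32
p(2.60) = -177.62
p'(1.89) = -99.67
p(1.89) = -78.42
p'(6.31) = -1069.41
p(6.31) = -2273.51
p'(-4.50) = -562.75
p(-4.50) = 863.88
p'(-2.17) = -138.48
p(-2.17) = 103.86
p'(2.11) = -122.99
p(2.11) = -102.86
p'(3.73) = -375.19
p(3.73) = -487.25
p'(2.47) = -166.78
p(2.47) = -154.81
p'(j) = -27*j^2 + 2*j - 7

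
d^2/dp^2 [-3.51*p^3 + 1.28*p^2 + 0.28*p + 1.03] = 2.56 - 21.06*p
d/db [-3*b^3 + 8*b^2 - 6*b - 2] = -9*b^2 + 16*b - 6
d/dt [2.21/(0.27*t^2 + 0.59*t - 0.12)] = (-1.1934*t - 1.3039)/(0.27*t^2 + 0.59*t - 0.12)^2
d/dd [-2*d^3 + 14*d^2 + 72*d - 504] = -6*d^2 + 28*d + 72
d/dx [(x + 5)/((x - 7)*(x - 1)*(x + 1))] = 2*(-x^3 - 4*x^2 + 35*x + 6)/(x^6 - 14*x^5 + 47*x^4 + 28*x^3 - 97*x^2 - 14*x + 49)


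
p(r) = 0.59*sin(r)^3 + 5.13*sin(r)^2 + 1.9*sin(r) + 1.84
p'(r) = 1.77*sin(r)^2*cos(r) + 10.26*sin(r)*cos(r) + 1.9*cos(r)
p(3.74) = 2.29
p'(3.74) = 2.74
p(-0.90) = 3.22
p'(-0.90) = -3.14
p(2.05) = 7.98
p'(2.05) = -5.72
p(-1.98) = 3.96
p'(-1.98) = 2.40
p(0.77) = 5.85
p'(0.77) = 7.11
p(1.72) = 9.31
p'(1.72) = -2.05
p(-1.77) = 4.35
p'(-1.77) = 1.28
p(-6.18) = 2.09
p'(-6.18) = 2.96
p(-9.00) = 1.89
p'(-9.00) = 1.85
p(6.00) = 1.70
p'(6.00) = -0.80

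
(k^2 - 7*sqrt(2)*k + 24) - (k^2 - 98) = -7*sqrt(2)*k + 122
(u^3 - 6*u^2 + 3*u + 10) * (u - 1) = u^4 - 7*u^3 + 9*u^2 + 7*u - 10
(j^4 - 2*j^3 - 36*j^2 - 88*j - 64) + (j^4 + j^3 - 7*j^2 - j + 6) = 2*j^4 - j^3 - 43*j^2 - 89*j - 58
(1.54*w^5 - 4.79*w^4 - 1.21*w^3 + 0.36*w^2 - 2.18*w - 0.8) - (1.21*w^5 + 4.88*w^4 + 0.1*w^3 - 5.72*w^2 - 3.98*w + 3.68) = 0.33*w^5 - 9.67*w^4 - 1.31*w^3 + 6.08*w^2 + 1.8*w - 4.48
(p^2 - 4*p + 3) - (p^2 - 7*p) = 3*p + 3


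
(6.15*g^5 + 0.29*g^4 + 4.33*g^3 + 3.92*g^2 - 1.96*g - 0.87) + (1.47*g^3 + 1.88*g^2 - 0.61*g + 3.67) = 6.15*g^5 + 0.29*g^4 + 5.8*g^3 + 5.8*g^2 - 2.57*g + 2.8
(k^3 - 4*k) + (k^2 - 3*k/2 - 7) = k^3 + k^2 - 11*k/2 - 7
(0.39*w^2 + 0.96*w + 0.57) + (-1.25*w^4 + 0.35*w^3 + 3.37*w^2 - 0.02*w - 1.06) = -1.25*w^4 + 0.35*w^3 + 3.76*w^2 + 0.94*w - 0.49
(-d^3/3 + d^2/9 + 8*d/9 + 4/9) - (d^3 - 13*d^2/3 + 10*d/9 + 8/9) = -4*d^3/3 + 40*d^2/9 - 2*d/9 - 4/9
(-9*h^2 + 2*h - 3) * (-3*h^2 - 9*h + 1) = 27*h^4 + 75*h^3 - 18*h^2 + 29*h - 3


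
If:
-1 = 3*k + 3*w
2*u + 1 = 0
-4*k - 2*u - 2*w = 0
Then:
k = 5/6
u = -1/2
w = -7/6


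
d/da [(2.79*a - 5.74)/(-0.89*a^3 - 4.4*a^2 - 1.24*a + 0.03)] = (4.9662*a^3 - 3.0498*a^2 - 50.512*a - 7.0339)/(0.7921*a^6 + 7.832*a^5 + 21.5672*a^4 + 10.8586*a^3 + 1.2736*a^2 - 0.0744*a + 0.0009)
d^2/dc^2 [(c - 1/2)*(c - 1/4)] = 2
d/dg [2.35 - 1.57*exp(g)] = -1.57*exp(g)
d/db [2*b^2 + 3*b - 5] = 4*b + 3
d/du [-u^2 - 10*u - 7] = -2*u - 10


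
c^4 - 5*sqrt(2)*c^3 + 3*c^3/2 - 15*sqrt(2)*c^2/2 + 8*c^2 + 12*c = c*(c + 3/2)*(c - 4*sqrt(2))*(c - sqrt(2))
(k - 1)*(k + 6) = k^2 + 5*k - 6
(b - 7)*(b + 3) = b^2 - 4*b - 21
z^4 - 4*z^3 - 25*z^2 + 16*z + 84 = (z - 7)*(z - 2)*(z + 2)*(z + 3)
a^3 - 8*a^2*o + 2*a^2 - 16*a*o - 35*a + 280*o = (a - 5)*(a + 7)*(a - 8*o)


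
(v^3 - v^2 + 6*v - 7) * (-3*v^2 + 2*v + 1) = -3*v^5 + 5*v^4 - 19*v^3 + 32*v^2 - 8*v - 7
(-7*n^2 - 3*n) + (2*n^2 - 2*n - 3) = -5*n^2 - 5*n - 3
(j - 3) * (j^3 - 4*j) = j^4 - 3*j^3 - 4*j^2 + 12*j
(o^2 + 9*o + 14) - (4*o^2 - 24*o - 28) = -3*o^2 + 33*o + 42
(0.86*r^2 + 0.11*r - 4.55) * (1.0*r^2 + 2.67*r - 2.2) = 0.86*r^4 + 2.4062*r^3 - 6.1483*r^2 - 12.3905*r + 10.01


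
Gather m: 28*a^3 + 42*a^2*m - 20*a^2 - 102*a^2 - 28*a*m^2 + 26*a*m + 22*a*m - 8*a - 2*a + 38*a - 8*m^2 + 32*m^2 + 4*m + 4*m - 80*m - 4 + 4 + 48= 28*a^3 - 122*a^2 + 28*a + m^2*(24 - 28*a) + m*(42*a^2 + 48*a - 72) + 48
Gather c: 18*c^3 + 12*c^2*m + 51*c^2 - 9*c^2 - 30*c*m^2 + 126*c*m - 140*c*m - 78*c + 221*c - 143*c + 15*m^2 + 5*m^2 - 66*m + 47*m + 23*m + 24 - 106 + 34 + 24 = 18*c^3 + c^2*(12*m + 42) + c*(-30*m^2 - 14*m) + 20*m^2 + 4*m - 24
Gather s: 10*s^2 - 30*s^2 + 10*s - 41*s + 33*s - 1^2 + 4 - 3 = -20*s^2 + 2*s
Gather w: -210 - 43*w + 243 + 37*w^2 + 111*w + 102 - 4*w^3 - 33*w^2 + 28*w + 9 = -4*w^3 + 4*w^2 + 96*w + 144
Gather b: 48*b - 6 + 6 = 48*b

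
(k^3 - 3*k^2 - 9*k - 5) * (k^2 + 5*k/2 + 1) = k^5 - k^4/2 - 31*k^3/2 - 61*k^2/2 - 43*k/2 - 5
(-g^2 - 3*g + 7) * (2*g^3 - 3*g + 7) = -2*g^5 - 6*g^4 + 17*g^3 + 2*g^2 - 42*g + 49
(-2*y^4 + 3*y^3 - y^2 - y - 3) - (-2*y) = -2*y^4 + 3*y^3 - y^2 + y - 3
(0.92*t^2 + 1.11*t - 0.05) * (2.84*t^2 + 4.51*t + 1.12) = 2.6128*t^4 + 7.3016*t^3 + 5.8945*t^2 + 1.0177*t - 0.056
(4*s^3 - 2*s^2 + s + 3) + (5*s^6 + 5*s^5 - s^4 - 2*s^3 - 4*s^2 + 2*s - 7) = 5*s^6 + 5*s^5 - s^4 + 2*s^3 - 6*s^2 + 3*s - 4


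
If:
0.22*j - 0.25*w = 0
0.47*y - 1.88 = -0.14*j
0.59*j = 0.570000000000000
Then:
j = 0.97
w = 0.85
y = 3.71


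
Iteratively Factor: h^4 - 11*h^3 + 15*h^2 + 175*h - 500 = (h + 4)*(h^3 - 15*h^2 + 75*h - 125) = (h - 5)*(h + 4)*(h^2 - 10*h + 25) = (h - 5)^2*(h + 4)*(h - 5)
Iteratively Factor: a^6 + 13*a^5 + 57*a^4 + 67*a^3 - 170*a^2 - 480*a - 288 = (a + 4)*(a^5 + 9*a^4 + 21*a^3 - 17*a^2 - 102*a - 72) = (a + 1)*(a + 4)*(a^4 + 8*a^3 + 13*a^2 - 30*a - 72) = (a + 1)*(a + 3)*(a + 4)*(a^3 + 5*a^2 - 2*a - 24) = (a + 1)*(a + 3)*(a + 4)^2*(a^2 + a - 6) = (a - 2)*(a + 1)*(a + 3)*(a + 4)^2*(a + 3)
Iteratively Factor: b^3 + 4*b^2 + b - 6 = (b - 1)*(b^2 + 5*b + 6) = (b - 1)*(b + 3)*(b + 2)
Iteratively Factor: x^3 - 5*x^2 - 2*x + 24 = (x - 3)*(x^2 - 2*x - 8) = (x - 4)*(x - 3)*(x + 2)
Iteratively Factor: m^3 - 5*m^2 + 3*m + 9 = (m - 3)*(m^2 - 2*m - 3) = (m - 3)^2*(m + 1)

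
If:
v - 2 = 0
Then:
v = 2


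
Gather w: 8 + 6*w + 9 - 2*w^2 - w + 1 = -2*w^2 + 5*w + 18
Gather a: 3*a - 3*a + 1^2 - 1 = 0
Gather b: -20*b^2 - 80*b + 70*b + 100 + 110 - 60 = -20*b^2 - 10*b + 150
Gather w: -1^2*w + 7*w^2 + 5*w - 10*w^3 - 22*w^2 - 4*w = -10*w^3 - 15*w^2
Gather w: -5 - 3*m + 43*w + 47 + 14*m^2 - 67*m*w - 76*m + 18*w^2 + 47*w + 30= 14*m^2 - 79*m + 18*w^2 + w*(90 - 67*m) + 72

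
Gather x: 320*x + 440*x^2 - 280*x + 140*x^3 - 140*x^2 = 140*x^3 + 300*x^2 + 40*x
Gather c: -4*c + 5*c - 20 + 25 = c + 5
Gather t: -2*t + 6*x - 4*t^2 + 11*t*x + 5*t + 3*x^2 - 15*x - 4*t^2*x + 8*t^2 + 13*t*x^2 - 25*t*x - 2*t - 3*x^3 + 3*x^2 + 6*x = t^2*(4 - 4*x) + t*(13*x^2 - 14*x + 1) - 3*x^3 + 6*x^2 - 3*x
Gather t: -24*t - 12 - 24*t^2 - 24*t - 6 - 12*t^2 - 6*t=-36*t^2 - 54*t - 18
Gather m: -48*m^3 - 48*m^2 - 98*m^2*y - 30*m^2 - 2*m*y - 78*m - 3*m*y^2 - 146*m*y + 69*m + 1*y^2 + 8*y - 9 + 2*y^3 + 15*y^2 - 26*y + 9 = -48*m^3 + m^2*(-98*y - 78) + m*(-3*y^2 - 148*y - 9) + 2*y^3 + 16*y^2 - 18*y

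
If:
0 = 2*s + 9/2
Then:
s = -9/4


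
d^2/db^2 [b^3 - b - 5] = 6*b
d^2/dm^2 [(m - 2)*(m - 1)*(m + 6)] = 6*m + 6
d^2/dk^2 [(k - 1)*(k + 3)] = 2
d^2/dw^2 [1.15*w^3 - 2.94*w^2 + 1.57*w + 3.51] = 6.9*w - 5.88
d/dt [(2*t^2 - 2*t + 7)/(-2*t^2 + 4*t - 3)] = 2*(2*t^2 + 8*t - 11)/(4*t^4 - 16*t^3 + 28*t^2 - 24*t + 9)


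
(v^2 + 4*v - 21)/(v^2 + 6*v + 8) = (v^2 + 4*v - 21)/(v^2 + 6*v + 8)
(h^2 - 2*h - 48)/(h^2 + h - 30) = (h - 8)/(h - 5)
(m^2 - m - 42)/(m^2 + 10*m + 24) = (m - 7)/(m + 4)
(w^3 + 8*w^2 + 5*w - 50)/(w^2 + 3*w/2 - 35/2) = 2*(w^2 + 3*w - 10)/(2*w - 7)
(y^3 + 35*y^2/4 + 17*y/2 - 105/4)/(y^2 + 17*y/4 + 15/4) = (4*y^2 + 23*y - 35)/(4*y + 5)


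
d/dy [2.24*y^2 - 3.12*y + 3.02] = 4.48*y - 3.12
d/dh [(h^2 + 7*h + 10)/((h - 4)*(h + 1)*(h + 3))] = (-h^4 - 14*h^3 - 43*h^2 - 24*h + 46)/(h^6 - 26*h^4 - 24*h^3 + 169*h^2 + 312*h + 144)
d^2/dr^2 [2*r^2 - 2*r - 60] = 4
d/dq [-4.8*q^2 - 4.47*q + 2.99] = -9.6*q - 4.47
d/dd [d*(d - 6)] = 2*d - 6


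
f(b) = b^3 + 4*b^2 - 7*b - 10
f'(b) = 3*b^2 + 8*b - 7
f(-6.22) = -52.35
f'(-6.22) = 59.31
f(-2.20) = 14.11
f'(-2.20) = -10.08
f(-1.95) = 11.45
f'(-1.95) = -11.19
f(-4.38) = 13.37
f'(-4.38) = 15.51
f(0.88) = -12.38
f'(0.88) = 2.36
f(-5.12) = -3.52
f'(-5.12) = 30.68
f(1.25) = -10.55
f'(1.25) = 7.69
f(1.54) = -7.64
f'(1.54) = 12.43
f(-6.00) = -40.00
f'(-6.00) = 53.00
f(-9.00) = -352.00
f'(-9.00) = 164.00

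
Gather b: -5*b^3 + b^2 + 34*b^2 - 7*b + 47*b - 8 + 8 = -5*b^3 + 35*b^2 + 40*b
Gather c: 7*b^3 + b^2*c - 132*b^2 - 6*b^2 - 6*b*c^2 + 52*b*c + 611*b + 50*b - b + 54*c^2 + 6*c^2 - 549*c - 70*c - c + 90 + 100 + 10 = 7*b^3 - 138*b^2 + 660*b + c^2*(60 - 6*b) + c*(b^2 + 52*b - 620) + 200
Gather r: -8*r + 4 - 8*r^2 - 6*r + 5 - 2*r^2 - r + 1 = -10*r^2 - 15*r + 10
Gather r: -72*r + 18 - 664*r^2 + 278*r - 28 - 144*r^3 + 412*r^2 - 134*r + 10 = -144*r^3 - 252*r^2 + 72*r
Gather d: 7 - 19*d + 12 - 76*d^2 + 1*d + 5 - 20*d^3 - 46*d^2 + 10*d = -20*d^3 - 122*d^2 - 8*d + 24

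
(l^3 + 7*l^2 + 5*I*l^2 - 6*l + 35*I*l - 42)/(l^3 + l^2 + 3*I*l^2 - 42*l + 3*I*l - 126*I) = (l + 2*I)/(l - 6)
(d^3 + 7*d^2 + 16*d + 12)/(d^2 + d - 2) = (d^2 + 5*d + 6)/(d - 1)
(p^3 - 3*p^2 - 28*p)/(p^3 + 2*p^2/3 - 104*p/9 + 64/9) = 9*p*(p - 7)/(9*p^2 - 30*p + 16)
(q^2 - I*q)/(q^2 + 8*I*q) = (q - I)/(q + 8*I)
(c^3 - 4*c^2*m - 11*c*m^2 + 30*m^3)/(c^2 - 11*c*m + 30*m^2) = (c^2 + c*m - 6*m^2)/(c - 6*m)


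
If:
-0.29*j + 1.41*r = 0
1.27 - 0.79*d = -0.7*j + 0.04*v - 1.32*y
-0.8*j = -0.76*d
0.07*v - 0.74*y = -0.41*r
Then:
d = 11.324287340299*y + 16.0307188623023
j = 10.7580729732841*y + 15.2291829191871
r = 2.21265330656197*y + 3.13224329543565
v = -2.38839793843439*y - 18.3459964446945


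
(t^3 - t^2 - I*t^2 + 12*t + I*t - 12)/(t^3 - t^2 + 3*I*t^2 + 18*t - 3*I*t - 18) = (t^2 - I*t + 12)/(t^2 + 3*I*t + 18)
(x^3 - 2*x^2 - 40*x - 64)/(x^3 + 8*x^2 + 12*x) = (x^2 - 4*x - 32)/(x*(x + 6))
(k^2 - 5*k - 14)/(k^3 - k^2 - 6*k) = (k - 7)/(k*(k - 3))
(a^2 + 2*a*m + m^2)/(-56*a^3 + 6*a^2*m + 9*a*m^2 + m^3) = (a^2 + 2*a*m + m^2)/(-56*a^3 + 6*a^2*m + 9*a*m^2 + m^3)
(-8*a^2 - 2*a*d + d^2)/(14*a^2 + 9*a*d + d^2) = (-4*a + d)/(7*a + d)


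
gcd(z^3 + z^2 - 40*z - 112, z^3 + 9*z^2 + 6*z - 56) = z + 4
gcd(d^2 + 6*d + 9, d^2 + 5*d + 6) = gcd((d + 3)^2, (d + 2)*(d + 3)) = d + 3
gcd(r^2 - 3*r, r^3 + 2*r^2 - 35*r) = r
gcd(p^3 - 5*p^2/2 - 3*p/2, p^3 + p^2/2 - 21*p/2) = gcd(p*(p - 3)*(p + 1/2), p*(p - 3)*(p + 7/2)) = p^2 - 3*p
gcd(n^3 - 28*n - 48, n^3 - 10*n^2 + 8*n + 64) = n + 2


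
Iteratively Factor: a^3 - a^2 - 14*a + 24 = (a - 3)*(a^2 + 2*a - 8) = (a - 3)*(a + 4)*(a - 2)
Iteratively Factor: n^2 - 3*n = (n - 3)*(n)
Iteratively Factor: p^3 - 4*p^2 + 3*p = (p - 1)*(p^2 - 3*p) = p*(p - 1)*(p - 3)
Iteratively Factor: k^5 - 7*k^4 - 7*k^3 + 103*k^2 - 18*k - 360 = (k + 3)*(k^4 - 10*k^3 + 23*k^2 + 34*k - 120) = (k - 4)*(k + 3)*(k^3 - 6*k^2 - k + 30) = (k - 5)*(k - 4)*(k + 3)*(k^2 - k - 6) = (k - 5)*(k - 4)*(k - 3)*(k + 3)*(k + 2)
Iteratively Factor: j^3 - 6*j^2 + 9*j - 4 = (j - 1)*(j^2 - 5*j + 4) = (j - 1)^2*(j - 4)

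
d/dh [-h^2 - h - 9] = -2*h - 1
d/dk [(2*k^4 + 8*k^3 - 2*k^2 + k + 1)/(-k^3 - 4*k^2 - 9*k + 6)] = (-2*k^6 - 16*k^5 - 88*k^4 - 94*k^3 + 169*k^2 - 16*k + 15)/(k^6 + 8*k^5 + 34*k^4 + 60*k^3 + 33*k^2 - 108*k + 36)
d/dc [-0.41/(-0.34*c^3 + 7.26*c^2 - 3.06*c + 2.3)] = (-0.4182*c^2 + 5.9532*c - 1.2546)/(0.34*c^3 - 7.26*c^2 + 3.06*c - 2.3)^2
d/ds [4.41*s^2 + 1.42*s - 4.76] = 8.82*s + 1.42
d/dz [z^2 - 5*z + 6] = 2*z - 5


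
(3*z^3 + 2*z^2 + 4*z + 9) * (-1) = -3*z^3 - 2*z^2 - 4*z - 9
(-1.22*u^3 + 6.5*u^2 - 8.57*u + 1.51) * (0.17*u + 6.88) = -0.2074*u^4 - 7.2886*u^3 + 43.2631*u^2 - 58.7049*u + 10.3888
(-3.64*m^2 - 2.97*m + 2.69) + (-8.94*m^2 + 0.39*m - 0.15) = -12.58*m^2 - 2.58*m + 2.54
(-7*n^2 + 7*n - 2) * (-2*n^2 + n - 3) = 14*n^4 - 21*n^3 + 32*n^2 - 23*n + 6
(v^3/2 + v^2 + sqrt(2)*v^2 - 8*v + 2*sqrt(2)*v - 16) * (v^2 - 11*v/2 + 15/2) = v^5/2 - 7*v^4/4 + sqrt(2)*v^4 - 39*v^3/4 - 7*sqrt(2)*v^3/2 - 7*sqrt(2)*v^2/2 + 71*v^2/2 + 15*sqrt(2)*v + 28*v - 120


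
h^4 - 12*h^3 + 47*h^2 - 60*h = h*(h - 5)*(h - 4)*(h - 3)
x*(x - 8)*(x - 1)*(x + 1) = x^4 - 8*x^3 - x^2 + 8*x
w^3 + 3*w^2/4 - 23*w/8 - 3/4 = (w - 3/2)*(w + 1/4)*(w + 2)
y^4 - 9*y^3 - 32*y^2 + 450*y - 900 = (y - 6)*(y - 3)*(y - 5*sqrt(2))*(y + 5*sqrt(2))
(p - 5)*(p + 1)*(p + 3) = p^3 - p^2 - 17*p - 15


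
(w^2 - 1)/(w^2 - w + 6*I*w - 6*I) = (w + 1)/(w + 6*I)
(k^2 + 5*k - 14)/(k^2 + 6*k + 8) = (k^2 + 5*k - 14)/(k^2 + 6*k + 8)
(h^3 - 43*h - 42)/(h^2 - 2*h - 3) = (h^2 - h - 42)/(h - 3)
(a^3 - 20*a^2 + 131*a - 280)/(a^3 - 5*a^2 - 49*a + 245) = (a - 8)/(a + 7)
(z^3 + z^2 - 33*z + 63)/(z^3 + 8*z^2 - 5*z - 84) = (z - 3)/(z + 4)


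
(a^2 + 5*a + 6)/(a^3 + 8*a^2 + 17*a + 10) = (a + 3)/(a^2 + 6*a + 5)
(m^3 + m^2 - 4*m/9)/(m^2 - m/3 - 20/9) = m*(3*m - 1)/(3*m - 5)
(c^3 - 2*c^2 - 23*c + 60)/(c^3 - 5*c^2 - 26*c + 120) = (c - 3)/(c - 6)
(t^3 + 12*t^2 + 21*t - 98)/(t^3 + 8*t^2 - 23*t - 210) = (t^2 + 5*t - 14)/(t^2 + t - 30)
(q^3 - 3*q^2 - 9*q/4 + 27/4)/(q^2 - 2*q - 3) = (q^2 - 9/4)/(q + 1)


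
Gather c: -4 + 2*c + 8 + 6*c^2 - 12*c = 6*c^2 - 10*c + 4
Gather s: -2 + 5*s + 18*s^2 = 18*s^2 + 5*s - 2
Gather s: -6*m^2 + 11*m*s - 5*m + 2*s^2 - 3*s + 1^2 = -6*m^2 - 5*m + 2*s^2 + s*(11*m - 3) + 1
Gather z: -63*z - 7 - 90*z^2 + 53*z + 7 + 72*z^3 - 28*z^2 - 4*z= 72*z^3 - 118*z^2 - 14*z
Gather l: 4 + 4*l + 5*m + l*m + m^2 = l*(m + 4) + m^2 + 5*m + 4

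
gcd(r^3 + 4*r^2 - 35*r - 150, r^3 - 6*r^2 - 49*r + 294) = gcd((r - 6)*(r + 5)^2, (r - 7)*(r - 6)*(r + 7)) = r - 6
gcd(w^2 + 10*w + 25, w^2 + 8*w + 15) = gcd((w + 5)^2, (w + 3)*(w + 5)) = w + 5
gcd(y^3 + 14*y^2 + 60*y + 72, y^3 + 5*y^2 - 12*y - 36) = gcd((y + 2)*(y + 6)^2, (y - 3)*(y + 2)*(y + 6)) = y^2 + 8*y + 12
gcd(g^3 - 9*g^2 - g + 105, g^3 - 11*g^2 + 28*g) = g - 7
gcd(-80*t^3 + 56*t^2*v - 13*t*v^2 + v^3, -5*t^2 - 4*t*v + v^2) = 5*t - v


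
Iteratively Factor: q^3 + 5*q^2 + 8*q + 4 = (q + 2)*(q^2 + 3*q + 2) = (q + 2)^2*(q + 1)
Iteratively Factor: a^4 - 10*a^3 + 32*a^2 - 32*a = (a - 4)*(a^3 - 6*a^2 + 8*a) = a*(a - 4)*(a^2 - 6*a + 8) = a*(a - 4)^2*(a - 2)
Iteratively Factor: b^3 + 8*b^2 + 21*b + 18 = (b + 2)*(b^2 + 6*b + 9) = (b + 2)*(b + 3)*(b + 3)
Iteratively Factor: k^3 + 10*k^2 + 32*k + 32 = (k + 4)*(k^2 + 6*k + 8) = (k + 2)*(k + 4)*(k + 4)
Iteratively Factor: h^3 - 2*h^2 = (h)*(h^2 - 2*h) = h^2*(h - 2)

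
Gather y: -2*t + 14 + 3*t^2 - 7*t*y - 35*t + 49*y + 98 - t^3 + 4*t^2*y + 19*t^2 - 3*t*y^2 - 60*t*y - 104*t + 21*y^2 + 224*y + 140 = -t^3 + 22*t^2 - 141*t + y^2*(21 - 3*t) + y*(4*t^2 - 67*t + 273) + 252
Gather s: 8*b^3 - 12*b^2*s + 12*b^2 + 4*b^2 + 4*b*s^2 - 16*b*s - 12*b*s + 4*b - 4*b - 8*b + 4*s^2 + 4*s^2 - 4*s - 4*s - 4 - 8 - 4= 8*b^3 + 16*b^2 - 8*b + s^2*(4*b + 8) + s*(-12*b^2 - 28*b - 8) - 16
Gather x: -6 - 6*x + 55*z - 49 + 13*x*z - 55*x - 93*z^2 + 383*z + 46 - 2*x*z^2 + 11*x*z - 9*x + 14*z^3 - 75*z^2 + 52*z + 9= x*(-2*z^2 + 24*z - 70) + 14*z^3 - 168*z^2 + 490*z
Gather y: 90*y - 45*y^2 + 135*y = -45*y^2 + 225*y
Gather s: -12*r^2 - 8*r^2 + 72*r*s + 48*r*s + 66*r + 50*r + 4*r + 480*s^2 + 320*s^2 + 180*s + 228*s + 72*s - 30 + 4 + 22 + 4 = -20*r^2 + 120*r + 800*s^2 + s*(120*r + 480)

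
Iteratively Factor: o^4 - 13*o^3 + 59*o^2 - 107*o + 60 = (o - 5)*(o^3 - 8*o^2 + 19*o - 12) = (o - 5)*(o - 4)*(o^2 - 4*o + 3) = (o - 5)*(o - 4)*(o - 3)*(o - 1)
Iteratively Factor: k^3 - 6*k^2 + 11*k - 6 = (k - 3)*(k^2 - 3*k + 2) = (k - 3)*(k - 1)*(k - 2)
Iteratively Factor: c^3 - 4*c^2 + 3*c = (c - 3)*(c^2 - c) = c*(c - 3)*(c - 1)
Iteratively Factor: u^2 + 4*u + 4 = (u + 2)*(u + 2)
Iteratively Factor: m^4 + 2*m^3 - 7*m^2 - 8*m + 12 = (m + 3)*(m^3 - m^2 - 4*m + 4) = (m - 2)*(m + 3)*(m^2 + m - 2) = (m - 2)*(m + 2)*(m + 3)*(m - 1)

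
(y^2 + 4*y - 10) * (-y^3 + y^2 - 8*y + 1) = -y^5 - 3*y^4 + 6*y^3 - 41*y^2 + 84*y - 10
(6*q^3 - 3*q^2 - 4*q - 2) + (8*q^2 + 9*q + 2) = 6*q^3 + 5*q^2 + 5*q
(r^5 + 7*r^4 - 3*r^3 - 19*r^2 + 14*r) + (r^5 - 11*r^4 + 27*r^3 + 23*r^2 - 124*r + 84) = 2*r^5 - 4*r^4 + 24*r^3 + 4*r^2 - 110*r + 84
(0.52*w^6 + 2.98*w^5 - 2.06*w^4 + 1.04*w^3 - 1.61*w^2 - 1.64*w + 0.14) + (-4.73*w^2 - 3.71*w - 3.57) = 0.52*w^6 + 2.98*w^5 - 2.06*w^4 + 1.04*w^3 - 6.34*w^2 - 5.35*w - 3.43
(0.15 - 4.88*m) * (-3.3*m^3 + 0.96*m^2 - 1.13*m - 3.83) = 16.104*m^4 - 5.1798*m^3 + 5.6584*m^2 + 18.5209*m - 0.5745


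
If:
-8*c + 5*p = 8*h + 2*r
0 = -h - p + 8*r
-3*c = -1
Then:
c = 1/3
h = 38*r/13 - 8/39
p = 66*r/13 + 8/39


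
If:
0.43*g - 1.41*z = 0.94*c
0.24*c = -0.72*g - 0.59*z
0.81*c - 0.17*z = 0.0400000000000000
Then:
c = 0.04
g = 0.01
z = -0.03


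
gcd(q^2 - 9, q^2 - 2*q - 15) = q + 3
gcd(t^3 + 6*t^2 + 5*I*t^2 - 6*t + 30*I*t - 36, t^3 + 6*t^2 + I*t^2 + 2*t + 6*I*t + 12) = t^2 + t*(6 + 2*I) + 12*I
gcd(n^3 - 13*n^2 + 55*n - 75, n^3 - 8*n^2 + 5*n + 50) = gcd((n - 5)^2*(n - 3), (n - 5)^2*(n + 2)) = n^2 - 10*n + 25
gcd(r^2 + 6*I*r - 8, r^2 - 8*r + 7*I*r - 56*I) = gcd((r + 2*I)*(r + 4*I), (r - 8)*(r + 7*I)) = 1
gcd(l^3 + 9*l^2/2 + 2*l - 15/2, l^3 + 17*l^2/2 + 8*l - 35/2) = l^2 + 3*l/2 - 5/2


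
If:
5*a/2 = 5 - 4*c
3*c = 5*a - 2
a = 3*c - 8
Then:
No Solution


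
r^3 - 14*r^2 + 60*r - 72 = (r - 6)^2*(r - 2)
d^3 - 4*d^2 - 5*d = d*(d - 5)*(d + 1)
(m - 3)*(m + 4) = m^2 + m - 12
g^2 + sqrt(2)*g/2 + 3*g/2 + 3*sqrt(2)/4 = (g + 3/2)*(g + sqrt(2)/2)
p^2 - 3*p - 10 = (p - 5)*(p + 2)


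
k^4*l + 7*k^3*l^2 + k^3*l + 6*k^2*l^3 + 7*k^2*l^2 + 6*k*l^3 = k*(k + l)*(k + 6*l)*(k*l + l)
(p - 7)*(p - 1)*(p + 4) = p^3 - 4*p^2 - 25*p + 28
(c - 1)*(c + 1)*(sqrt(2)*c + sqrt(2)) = sqrt(2)*c^3 + sqrt(2)*c^2 - sqrt(2)*c - sqrt(2)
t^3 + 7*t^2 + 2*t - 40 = (t - 2)*(t + 4)*(t + 5)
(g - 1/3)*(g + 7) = g^2 + 20*g/3 - 7/3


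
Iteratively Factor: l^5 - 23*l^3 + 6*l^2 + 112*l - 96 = (l + 4)*(l^4 - 4*l^3 - 7*l^2 + 34*l - 24) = (l + 3)*(l + 4)*(l^3 - 7*l^2 + 14*l - 8) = (l - 1)*(l + 3)*(l + 4)*(l^2 - 6*l + 8) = (l - 4)*(l - 1)*(l + 3)*(l + 4)*(l - 2)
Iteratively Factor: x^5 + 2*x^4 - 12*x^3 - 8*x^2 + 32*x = (x + 2)*(x^4 - 12*x^2 + 16*x) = (x + 2)*(x + 4)*(x^3 - 4*x^2 + 4*x) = (x - 2)*(x + 2)*(x + 4)*(x^2 - 2*x) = x*(x - 2)*(x + 2)*(x + 4)*(x - 2)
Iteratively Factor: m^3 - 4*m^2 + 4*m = (m - 2)*(m^2 - 2*m) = (m - 2)^2*(m)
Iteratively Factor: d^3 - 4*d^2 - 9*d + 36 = (d + 3)*(d^2 - 7*d + 12) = (d - 3)*(d + 3)*(d - 4)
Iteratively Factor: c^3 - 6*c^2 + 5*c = (c)*(c^2 - 6*c + 5) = c*(c - 1)*(c - 5)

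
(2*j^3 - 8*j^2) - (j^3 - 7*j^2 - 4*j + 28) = j^3 - j^2 + 4*j - 28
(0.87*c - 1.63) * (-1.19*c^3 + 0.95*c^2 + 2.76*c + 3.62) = -1.0353*c^4 + 2.7662*c^3 + 0.8527*c^2 - 1.3494*c - 5.9006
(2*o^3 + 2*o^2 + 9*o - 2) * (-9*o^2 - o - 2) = -18*o^5 - 20*o^4 - 87*o^3 + 5*o^2 - 16*o + 4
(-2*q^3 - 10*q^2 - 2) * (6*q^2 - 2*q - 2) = -12*q^5 - 56*q^4 + 24*q^3 + 8*q^2 + 4*q + 4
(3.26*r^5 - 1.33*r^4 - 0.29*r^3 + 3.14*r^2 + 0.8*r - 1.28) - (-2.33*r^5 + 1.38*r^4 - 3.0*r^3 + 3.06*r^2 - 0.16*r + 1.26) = 5.59*r^5 - 2.71*r^4 + 2.71*r^3 + 0.0800000000000001*r^2 + 0.96*r - 2.54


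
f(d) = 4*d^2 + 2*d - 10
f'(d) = 8*d + 2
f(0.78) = -6.01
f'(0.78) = 8.24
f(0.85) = -5.41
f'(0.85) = 8.80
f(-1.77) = -1.01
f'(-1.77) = -12.16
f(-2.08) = 3.15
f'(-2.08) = -14.64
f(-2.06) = 2.85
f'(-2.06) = -14.48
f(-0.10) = -10.16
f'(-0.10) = 1.20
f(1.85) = 7.39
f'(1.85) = 16.80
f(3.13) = 35.45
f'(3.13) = 27.04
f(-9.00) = 296.00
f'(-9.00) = -70.00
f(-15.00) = 860.00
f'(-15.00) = -118.00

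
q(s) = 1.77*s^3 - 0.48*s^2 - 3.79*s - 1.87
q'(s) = 5.31*s^2 - 0.96*s - 3.79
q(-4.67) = -174.91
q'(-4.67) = 116.50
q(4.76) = 160.11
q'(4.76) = 111.95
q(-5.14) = -235.43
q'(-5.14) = 141.43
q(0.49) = -3.63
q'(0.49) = -2.99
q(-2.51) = -23.37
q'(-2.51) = 32.07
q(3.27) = 42.49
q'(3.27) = 49.85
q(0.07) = -2.14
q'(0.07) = -3.83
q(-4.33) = -138.15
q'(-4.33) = 99.92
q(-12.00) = -3084.07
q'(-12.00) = 772.37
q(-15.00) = -6026.77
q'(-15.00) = 1205.36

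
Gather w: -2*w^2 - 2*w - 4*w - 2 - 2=-2*w^2 - 6*w - 4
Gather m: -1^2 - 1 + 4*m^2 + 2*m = 4*m^2 + 2*m - 2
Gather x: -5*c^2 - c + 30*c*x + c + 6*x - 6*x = -5*c^2 + 30*c*x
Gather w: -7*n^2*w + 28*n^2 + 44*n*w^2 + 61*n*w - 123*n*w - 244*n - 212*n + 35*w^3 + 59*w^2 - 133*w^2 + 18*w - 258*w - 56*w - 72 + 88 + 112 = 28*n^2 - 456*n + 35*w^3 + w^2*(44*n - 74) + w*(-7*n^2 - 62*n - 296) + 128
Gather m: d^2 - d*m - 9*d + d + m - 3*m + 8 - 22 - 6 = d^2 - 8*d + m*(-d - 2) - 20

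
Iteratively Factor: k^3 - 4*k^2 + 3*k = (k)*(k^2 - 4*k + 3) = k*(k - 1)*(k - 3)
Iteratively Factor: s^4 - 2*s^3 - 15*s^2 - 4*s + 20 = (s + 2)*(s^3 - 4*s^2 - 7*s + 10) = (s - 5)*(s + 2)*(s^2 + s - 2) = (s - 5)*(s + 2)^2*(s - 1)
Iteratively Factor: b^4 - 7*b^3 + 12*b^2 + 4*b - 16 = (b - 4)*(b^3 - 3*b^2 + 4) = (b - 4)*(b - 2)*(b^2 - b - 2) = (b - 4)*(b - 2)*(b + 1)*(b - 2)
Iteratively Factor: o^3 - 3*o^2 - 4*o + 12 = (o - 3)*(o^2 - 4) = (o - 3)*(o - 2)*(o + 2)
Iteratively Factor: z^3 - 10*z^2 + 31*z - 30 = (z - 3)*(z^2 - 7*z + 10) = (z - 5)*(z - 3)*(z - 2)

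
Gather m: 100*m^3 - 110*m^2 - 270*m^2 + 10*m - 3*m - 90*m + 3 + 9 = 100*m^3 - 380*m^2 - 83*m + 12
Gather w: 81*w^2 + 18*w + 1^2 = 81*w^2 + 18*w + 1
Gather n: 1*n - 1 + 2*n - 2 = 3*n - 3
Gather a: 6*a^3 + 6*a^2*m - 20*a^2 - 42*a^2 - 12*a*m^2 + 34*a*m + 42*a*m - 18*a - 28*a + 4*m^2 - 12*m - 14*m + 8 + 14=6*a^3 + a^2*(6*m - 62) + a*(-12*m^2 + 76*m - 46) + 4*m^2 - 26*m + 22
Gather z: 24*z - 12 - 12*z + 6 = 12*z - 6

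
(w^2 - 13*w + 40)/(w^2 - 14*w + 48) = (w - 5)/(w - 6)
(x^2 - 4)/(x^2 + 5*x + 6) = (x - 2)/(x + 3)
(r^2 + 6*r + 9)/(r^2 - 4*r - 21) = (r + 3)/(r - 7)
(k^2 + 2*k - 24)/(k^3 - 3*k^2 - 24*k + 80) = (k + 6)/(k^2 + k - 20)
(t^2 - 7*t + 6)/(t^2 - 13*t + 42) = (t - 1)/(t - 7)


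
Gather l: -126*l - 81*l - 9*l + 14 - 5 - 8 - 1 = -216*l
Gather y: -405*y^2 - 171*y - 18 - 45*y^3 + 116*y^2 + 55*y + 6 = -45*y^3 - 289*y^2 - 116*y - 12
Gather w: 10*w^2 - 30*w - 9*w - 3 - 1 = 10*w^2 - 39*w - 4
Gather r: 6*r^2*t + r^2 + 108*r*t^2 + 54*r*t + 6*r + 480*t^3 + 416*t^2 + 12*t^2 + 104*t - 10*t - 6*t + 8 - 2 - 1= r^2*(6*t + 1) + r*(108*t^2 + 54*t + 6) + 480*t^3 + 428*t^2 + 88*t + 5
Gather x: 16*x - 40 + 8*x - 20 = 24*x - 60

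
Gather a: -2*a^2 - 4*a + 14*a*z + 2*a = -2*a^2 + a*(14*z - 2)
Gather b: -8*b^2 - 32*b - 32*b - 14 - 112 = -8*b^2 - 64*b - 126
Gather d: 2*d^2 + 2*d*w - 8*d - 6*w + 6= 2*d^2 + d*(2*w - 8) - 6*w + 6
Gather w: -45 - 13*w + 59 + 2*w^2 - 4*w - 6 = 2*w^2 - 17*w + 8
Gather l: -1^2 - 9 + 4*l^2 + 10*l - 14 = 4*l^2 + 10*l - 24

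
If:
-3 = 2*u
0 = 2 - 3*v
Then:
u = -3/2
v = 2/3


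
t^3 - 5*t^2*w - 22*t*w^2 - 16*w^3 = (t - 8*w)*(t + w)*(t + 2*w)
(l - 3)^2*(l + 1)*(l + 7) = l^4 + 2*l^3 - 32*l^2 + 30*l + 63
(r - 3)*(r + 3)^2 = r^3 + 3*r^2 - 9*r - 27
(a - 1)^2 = a^2 - 2*a + 1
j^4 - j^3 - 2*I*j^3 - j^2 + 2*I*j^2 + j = j*(j - 1)*(j - I)^2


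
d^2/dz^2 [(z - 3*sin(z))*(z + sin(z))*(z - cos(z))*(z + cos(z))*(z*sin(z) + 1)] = -z^5*sin(z) + 8*z^4*sin(z)^2 + 10*z^4*cos(z) - 4*z^4 + 18*z^3*sin(z)^3 - 32*z^3*sin(z)*cos(z) + 11*z^3*sin(z) + 32*z^2*sin(z)^4 - 36*z^2*sin(z)^2*cos(z) - 48*z^2*sin(z)^2 - 18*z^2*cos(z) + 12*z^2 + 75*z*sin(z)^5 - 32*z*sin(z)^3*cos(z) - 81*z*sin(z)^3 - 14*z*sin(z) - 30*sin(z)^4*cos(z) + 44*sin(z)^4 + 6*sin(z)^2*cos(z) - 48*sin(z)^2 + 4*cos(z) + 4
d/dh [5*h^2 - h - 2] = 10*h - 1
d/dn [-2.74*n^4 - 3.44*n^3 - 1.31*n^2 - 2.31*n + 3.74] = -10.96*n^3 - 10.32*n^2 - 2.62*n - 2.31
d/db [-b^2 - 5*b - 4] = -2*b - 5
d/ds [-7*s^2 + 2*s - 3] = 2 - 14*s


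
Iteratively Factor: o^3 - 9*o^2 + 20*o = (o)*(o^2 - 9*o + 20) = o*(o - 5)*(o - 4)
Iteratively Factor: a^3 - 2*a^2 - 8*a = (a - 4)*(a^2 + 2*a) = a*(a - 4)*(a + 2)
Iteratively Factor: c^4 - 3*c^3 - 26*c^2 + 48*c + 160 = (c + 4)*(c^3 - 7*c^2 + 2*c + 40) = (c - 5)*(c + 4)*(c^2 - 2*c - 8) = (c - 5)*(c - 4)*(c + 4)*(c + 2)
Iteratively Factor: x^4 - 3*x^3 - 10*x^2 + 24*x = (x - 4)*(x^3 + x^2 - 6*x) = (x - 4)*(x + 3)*(x^2 - 2*x) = (x - 4)*(x - 2)*(x + 3)*(x)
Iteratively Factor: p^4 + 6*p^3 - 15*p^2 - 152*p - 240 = (p + 4)*(p^3 + 2*p^2 - 23*p - 60) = (p + 4)^2*(p^2 - 2*p - 15) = (p + 3)*(p + 4)^2*(p - 5)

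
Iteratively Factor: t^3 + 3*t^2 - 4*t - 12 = (t + 3)*(t^2 - 4) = (t + 2)*(t + 3)*(t - 2)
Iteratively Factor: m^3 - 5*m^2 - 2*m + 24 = (m + 2)*(m^2 - 7*m + 12) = (m - 3)*(m + 2)*(m - 4)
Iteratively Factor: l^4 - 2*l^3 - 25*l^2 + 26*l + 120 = (l - 5)*(l^3 + 3*l^2 - 10*l - 24) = (l - 5)*(l - 3)*(l^2 + 6*l + 8) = (l - 5)*(l - 3)*(l + 4)*(l + 2)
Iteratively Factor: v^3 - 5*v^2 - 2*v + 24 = (v - 4)*(v^2 - v - 6) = (v - 4)*(v - 3)*(v + 2)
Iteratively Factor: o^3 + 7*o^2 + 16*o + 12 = (o + 2)*(o^2 + 5*o + 6) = (o + 2)^2*(o + 3)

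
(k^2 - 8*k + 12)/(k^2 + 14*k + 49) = (k^2 - 8*k + 12)/(k^2 + 14*k + 49)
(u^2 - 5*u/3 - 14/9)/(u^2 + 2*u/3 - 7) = (u + 2/3)/(u + 3)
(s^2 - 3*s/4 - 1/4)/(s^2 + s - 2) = (s + 1/4)/(s + 2)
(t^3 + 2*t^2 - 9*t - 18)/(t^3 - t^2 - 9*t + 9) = (t + 2)/(t - 1)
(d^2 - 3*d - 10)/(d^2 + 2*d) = (d - 5)/d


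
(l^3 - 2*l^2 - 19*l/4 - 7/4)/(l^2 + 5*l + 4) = (l^2 - 3*l - 7/4)/(l + 4)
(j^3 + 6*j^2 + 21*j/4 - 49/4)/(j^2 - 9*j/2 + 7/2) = (4*j^2 + 28*j + 49)/(2*(2*j - 7))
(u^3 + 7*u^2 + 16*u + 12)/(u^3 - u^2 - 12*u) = (u^2 + 4*u + 4)/(u*(u - 4))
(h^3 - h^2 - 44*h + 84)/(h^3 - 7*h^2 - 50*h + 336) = (h - 2)/(h - 8)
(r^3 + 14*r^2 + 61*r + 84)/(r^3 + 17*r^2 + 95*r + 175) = (r^2 + 7*r + 12)/(r^2 + 10*r + 25)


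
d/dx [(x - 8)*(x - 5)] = 2*x - 13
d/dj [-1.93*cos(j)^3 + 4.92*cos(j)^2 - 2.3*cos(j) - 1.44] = (5.79*cos(j)^2 - 9.84*cos(j) + 2.3)*sin(j)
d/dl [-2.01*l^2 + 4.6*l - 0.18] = 4.6 - 4.02*l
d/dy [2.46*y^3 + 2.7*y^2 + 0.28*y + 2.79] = 7.38*y^2 + 5.4*y + 0.28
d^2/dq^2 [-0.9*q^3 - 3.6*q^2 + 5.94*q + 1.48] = -5.4*q - 7.2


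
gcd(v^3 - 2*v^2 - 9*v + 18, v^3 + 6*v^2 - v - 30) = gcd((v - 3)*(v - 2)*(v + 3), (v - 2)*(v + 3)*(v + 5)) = v^2 + v - 6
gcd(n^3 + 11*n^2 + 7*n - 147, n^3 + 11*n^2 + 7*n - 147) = n^3 + 11*n^2 + 7*n - 147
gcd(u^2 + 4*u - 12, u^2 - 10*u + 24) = 1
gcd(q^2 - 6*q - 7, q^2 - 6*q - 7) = q^2 - 6*q - 7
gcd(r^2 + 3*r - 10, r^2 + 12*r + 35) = r + 5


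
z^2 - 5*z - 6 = (z - 6)*(z + 1)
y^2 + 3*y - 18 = (y - 3)*(y + 6)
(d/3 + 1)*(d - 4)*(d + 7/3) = d^3/3 + 4*d^2/9 - 43*d/9 - 28/3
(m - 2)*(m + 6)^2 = m^3 + 10*m^2 + 12*m - 72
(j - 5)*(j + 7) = j^2 + 2*j - 35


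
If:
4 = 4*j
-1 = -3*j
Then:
No Solution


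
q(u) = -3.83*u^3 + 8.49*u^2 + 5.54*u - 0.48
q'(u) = -11.49*u^2 + 16.98*u + 5.54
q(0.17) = 0.69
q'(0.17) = 8.09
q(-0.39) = -1.12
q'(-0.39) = -2.83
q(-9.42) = 3902.19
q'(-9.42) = -1173.99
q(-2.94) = 153.95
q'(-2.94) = -143.70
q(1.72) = 14.68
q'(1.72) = 0.75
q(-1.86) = 43.23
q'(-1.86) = -65.79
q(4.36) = -132.37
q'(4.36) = -138.85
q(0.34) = 2.23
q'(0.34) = 9.98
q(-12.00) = 7773.84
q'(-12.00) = -1852.78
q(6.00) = -488.88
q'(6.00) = -306.22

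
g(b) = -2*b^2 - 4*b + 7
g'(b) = -4*b - 4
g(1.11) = 0.10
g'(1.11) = -8.44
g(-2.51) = 4.44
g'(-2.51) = 6.04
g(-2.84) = 2.23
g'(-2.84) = 7.36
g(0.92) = 1.63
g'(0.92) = -7.68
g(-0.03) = 7.12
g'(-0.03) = -3.88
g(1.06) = 0.51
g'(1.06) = -8.24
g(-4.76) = -19.28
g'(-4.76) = 15.04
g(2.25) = -12.12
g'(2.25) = -13.00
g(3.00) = -23.00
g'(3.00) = -16.00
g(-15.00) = -383.00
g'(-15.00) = 56.00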